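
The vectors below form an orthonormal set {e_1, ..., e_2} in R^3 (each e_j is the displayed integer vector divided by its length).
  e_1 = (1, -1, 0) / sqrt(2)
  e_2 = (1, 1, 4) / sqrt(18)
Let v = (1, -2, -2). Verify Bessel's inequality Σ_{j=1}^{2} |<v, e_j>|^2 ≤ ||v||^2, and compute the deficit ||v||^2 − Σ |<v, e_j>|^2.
Σ |<v, e_j>|^2 = 9; ||v||^2 = 9; deficit = 0

Write each e_j = u_j / sqrt(<u_j, u_j>) where u_j is the displayed integer vector. Then <v, e_j> = <v, u_j> / sqrt(<u_j, u_j>), so |<v, e_j>|^2 = <v, u_j>^2 / <u_j, u_j>.
Coefficients: <v, e_1> = 3/sqrt(2), <v, e_2> = -9/sqrt(18).
Square and sum: Σ |<v, e_j>|^2 = 9.
Compute ||v||^2 = v·v = 9.
Deficit = 9 − 9 = 0 ≥ 0, confirming Bessel's inequality. (The deficit equals ||v − Σ <v,e_j> e_j||^2, the squared distance from v to span{e_j}.)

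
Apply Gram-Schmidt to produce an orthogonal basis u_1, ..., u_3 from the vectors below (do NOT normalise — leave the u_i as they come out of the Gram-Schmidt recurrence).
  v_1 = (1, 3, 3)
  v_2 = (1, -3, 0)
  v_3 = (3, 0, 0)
Orthogonal basis:
  u_1 = (1, 3, 3)
  u_2 = (27/19, -33/19, 24/19)
  u_3 = (27/14, 9/14, -9/7)

Apply the Gram-Schmidt recurrence
  u_1 = v_1
  u_i = v_i − Σ_{j<i} ((v_i · u_j) / (u_j · u_j)) · u_j.

Step by step this gives:
  u_1 = (1, 3, 3)
  u_2 = (27/19, -33/19, 24/19)
  u_3 = (27/14, 9/14, -9/7)

Orthogonality check:
  u_2 · u_1 = 0 (should be 0)
  u_3 · u_1 = 0 (should be 0)
  u_3 · u_2 = 0 (should be 0)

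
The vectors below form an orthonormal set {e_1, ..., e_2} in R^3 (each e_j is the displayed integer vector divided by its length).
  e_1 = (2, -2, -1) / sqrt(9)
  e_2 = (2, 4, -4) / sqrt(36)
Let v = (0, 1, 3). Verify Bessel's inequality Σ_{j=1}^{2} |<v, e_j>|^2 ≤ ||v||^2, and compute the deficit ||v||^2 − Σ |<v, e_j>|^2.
Σ |<v, e_j>|^2 = 41/9; ||v||^2 = 10; deficit = 49/9

Write each e_j = u_j / sqrt(<u_j, u_j>) where u_j is the displayed integer vector. Then <v, e_j> = <v, u_j> / sqrt(<u_j, u_j>), so |<v, e_j>|^2 = <v, u_j>^2 / <u_j, u_j>.
Coefficients: <v, e_1> = -5/sqrt(9), <v, e_2> = -8/sqrt(36).
Square and sum: Σ |<v, e_j>|^2 = 41/9.
Compute ||v||^2 = v·v = 10.
Deficit = 10 − 41/9 = 49/9 ≥ 0, confirming Bessel's inequality. (The deficit equals ||v − Σ <v,e_j> e_j||^2, the squared distance from v to span{e_j}.)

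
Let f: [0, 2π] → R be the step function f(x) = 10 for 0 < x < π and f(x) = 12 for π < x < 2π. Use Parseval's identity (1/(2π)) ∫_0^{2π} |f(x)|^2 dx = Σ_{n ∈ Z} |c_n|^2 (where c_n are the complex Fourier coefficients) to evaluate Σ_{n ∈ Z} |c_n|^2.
Σ |c_n|^2 = 122

Parseval equates the L^2 energy of f (normalised by 1/(2π)) with the ℓ^2 sum of its Fourier coefficients: (1/(2π)) ∫_0^{2π} |f|^2 = Σ |c_n|^2.
Compute the left side: (1/(2π)) [∫_0^π 10^2 dx + ∫_π^{2π} 12^2 dx] = (1/(2π)) · (100π + 144π) = (100 + 144)/2 = 122.
So Σ_{n ∈ Z} |c_n|^2 = 122.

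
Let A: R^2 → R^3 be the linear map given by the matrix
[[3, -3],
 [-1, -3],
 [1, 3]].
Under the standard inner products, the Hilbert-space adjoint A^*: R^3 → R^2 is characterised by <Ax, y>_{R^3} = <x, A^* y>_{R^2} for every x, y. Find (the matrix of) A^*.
A^* = A^T =
[[3, -1, 1],
 [-3, -3, 3]]

For real matrices with standard dot products, the defining identity <Ax, y> = <x, A^* y> gives (Ax)^T y = x^T (A^*) y, i.e. x^T A^T y = x^T (A^*) y. Since this holds for all x, y, we must have A^* = A^T. Therefore
A^* =
[[3, -1, 1],
 [-3, -3, 3]].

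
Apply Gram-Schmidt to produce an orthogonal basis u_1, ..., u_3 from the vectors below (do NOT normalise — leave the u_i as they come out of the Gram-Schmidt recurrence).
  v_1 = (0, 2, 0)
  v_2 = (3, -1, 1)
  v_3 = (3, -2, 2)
Orthogonal basis:
  u_1 = (0, 2, 0)
  u_2 = (3, 0, 1)
  u_3 = (-3/10, 0, 9/10)

Apply the Gram-Schmidt recurrence
  u_1 = v_1
  u_i = v_i − Σ_{j<i} ((v_i · u_j) / (u_j · u_j)) · u_j.

Step by step this gives:
  u_1 = (0, 2, 0)
  u_2 = (3, 0, 1)
  u_3 = (-3/10, 0, 9/10)

Orthogonality check:
  u_2 · u_1 = 0 (should be 0)
  u_3 · u_1 = 0 (should be 0)
  u_3 · u_2 = 0 (should be 0)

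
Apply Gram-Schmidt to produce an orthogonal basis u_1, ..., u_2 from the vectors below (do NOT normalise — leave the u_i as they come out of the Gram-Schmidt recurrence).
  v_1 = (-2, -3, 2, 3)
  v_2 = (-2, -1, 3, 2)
Orthogonal basis:
  u_1 = (-2, -3, 2, 3)
  u_2 = (-7/13, 31/26, 20/13, -5/26)

Apply the Gram-Schmidt recurrence
  u_1 = v_1
  u_i = v_i − Σ_{j<i} ((v_i · u_j) / (u_j · u_j)) · u_j.

Step by step this gives:
  u_1 = (-2, -3, 2, 3)
  u_2 = (-7/13, 31/26, 20/13, -5/26)

Orthogonality check:
  u_2 · u_1 = 0 (should be 0)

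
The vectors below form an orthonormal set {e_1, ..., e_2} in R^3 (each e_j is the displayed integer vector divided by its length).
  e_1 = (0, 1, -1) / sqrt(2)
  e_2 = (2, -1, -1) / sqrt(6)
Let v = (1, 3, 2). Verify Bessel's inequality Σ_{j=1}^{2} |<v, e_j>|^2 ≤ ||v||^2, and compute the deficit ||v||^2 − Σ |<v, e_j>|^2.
Σ |<v, e_j>|^2 = 2; ||v||^2 = 14; deficit = 12

Write each e_j = u_j / sqrt(<u_j, u_j>) where u_j is the displayed integer vector. Then <v, e_j> = <v, u_j> / sqrt(<u_j, u_j>), so |<v, e_j>|^2 = <v, u_j>^2 / <u_j, u_j>.
Coefficients: <v, e_1> = 1/sqrt(2), <v, e_2> = -3/sqrt(6).
Square and sum: Σ |<v, e_j>|^2 = 2.
Compute ||v||^2 = v·v = 14.
Deficit = 14 − 2 = 12 ≥ 0, confirming Bessel's inequality. (The deficit equals ||v − Σ <v,e_j> e_j||^2, the squared distance from v to span{e_j}.)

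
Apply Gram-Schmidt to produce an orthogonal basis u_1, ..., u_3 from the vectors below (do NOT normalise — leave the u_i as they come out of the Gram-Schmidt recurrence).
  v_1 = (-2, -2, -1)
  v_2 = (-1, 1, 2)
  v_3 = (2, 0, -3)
Orthogonal basis:
  u_1 = (-2, -2, -1)
  u_2 = (-13/9, 5/9, 16/9)
  u_3 = (-9/25, 3/5, -12/25)

Apply the Gram-Schmidt recurrence
  u_1 = v_1
  u_i = v_i − Σ_{j<i} ((v_i · u_j) / (u_j · u_j)) · u_j.

Step by step this gives:
  u_1 = (-2, -2, -1)
  u_2 = (-13/9, 5/9, 16/9)
  u_3 = (-9/25, 3/5, -12/25)

Orthogonality check:
  u_2 · u_1 = 0 (should be 0)
  u_3 · u_1 = 0 (should be 0)
  u_3 · u_2 = 0 (should be 0)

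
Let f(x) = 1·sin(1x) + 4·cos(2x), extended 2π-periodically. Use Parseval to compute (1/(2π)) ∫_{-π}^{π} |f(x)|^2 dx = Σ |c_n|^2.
Σ |c_n|^2 = 17/2

Expand |f|^2 and use orthogonality of {sin(nx), cos(mx)} on [-π, π]:
  ∫_{-π}^{π} sin(nx)^2 dx = π, ∫ cos(mx)^2 dx = π, and cross terms integrate to 0.
So ∫_{-π}^{π} f(x)^2 dx = 1^2 · π + 4^2 · π = (1 + 16)π.
Divide by 2π: (1 + 16)/2 = 17/2.
By Parseval, this equals Σ |c_n|^2.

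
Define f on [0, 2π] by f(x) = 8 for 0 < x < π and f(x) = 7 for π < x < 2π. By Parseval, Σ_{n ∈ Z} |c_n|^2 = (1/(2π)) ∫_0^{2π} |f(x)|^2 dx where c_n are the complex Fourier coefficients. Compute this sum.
Σ |c_n|^2 = 113/2

Parseval equates the L^2 energy of f (normalised by 1/(2π)) with the ℓ^2 sum of its Fourier coefficients: (1/(2π)) ∫_0^{2π} |f|^2 = Σ |c_n|^2.
Compute the left side: (1/(2π)) [∫_0^π 8^2 dx + ∫_π^{2π} 7^2 dx] = (1/(2π)) · (64π + 49π) = (64 + 49)/2 = 113/2.
So Σ_{n ∈ Z} |c_n|^2 = 113/2.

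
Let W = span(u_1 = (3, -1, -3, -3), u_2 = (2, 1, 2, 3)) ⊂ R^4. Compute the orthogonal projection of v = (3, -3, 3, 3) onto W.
proj_W(v) = (276/101, 93/101, 168/101, 279/101)

Set up U = [u_1 | ... | u_2] ∈ R^(4×2). The projector onto W = col(U) is P = U (U^T U)^(-1) U^T.
Compute U^T U =
  [28, -10]
  [-10, 18],
and U^T v = (-6, 18).
Solve U^T U · c = U^T v for the coefficients: c = (18/101, 111/101). The projection is proj_W(v) = U c.
Check: (v - proj_W(v)) · u_1 = 0  (should be 0).
Check: (v - proj_W(v)) · u_2 = 0  (should be 0).
Result: proj_W(v) = (276/101, 93/101, 168/101, 279/101).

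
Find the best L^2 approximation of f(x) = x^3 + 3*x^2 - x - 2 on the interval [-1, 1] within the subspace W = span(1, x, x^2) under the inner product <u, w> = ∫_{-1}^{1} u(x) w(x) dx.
g(x) = 3*x^2 - 2*x/5 - 2

The best approximation g ∈ W is the orthogonal projection of f onto W. Writing g = a_0 + a_1 x + a_2 x^2, the coefficients solve the normal equations G · a = b where
  G_{ij} = <φ_i, φ_j> and b_i = <f, φ_i>, with φ_0 = 1, φ_1 = x, φ_2 = x^2.
G =
  [2, 0, 2/3]
  [0, 2/3, 0]
  [2/3, 0, 2/5],
b = (-2, -4/15, -2/15).
Solving gives a_0 = -2, a_1 = -2/5, a_2 = 3, so
  g(x) = 3*x^2 - 2*x/5 - 2.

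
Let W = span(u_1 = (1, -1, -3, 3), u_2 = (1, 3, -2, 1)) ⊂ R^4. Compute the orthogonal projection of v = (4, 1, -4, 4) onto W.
proj_W(v) = (463/251, 301/251, -1198/251, 1007/251)

Set up U = [u_1 | ... | u_2] ∈ R^(4×2). The projector onto W = col(U) is P = U (U^T U)^(-1) U^T.
Compute U^T U =
  [20, 7]
  [7, 15],
and U^T v = (27, 19).
Solve U^T U · c = U^T v for the coefficients: c = (272/251, 191/251). The projection is proj_W(v) = U c.
Check: (v - proj_W(v)) · u_1 = 0  (should be 0).
Check: (v - proj_W(v)) · u_2 = 0  (should be 0).
Result: proj_W(v) = (463/251, 301/251, -1198/251, 1007/251).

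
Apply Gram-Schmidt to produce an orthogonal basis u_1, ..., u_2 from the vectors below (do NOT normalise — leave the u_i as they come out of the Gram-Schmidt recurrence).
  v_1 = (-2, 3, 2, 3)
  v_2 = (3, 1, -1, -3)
Orthogonal basis:
  u_1 = (-2, 3, 2, 3)
  u_2 = (25/13, 34/13, 1/13, -18/13)

Apply the Gram-Schmidt recurrence
  u_1 = v_1
  u_i = v_i − Σ_{j<i} ((v_i · u_j) / (u_j · u_j)) · u_j.

Step by step this gives:
  u_1 = (-2, 3, 2, 3)
  u_2 = (25/13, 34/13, 1/13, -18/13)

Orthogonality check:
  u_2 · u_1 = 0 (should be 0)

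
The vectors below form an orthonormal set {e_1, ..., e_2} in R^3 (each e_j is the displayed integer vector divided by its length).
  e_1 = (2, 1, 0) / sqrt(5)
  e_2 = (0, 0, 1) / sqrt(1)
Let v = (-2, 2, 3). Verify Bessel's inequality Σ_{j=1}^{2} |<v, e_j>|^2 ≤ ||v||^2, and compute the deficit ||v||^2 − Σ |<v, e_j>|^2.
Σ |<v, e_j>|^2 = 49/5; ||v||^2 = 17; deficit = 36/5

Write each e_j = u_j / sqrt(<u_j, u_j>) where u_j is the displayed integer vector. Then <v, e_j> = <v, u_j> / sqrt(<u_j, u_j>), so |<v, e_j>|^2 = <v, u_j>^2 / <u_j, u_j>.
Coefficients: <v, e_1> = -2/sqrt(5), <v, e_2> = 3/sqrt(1).
Square and sum: Σ |<v, e_j>|^2 = 49/5.
Compute ||v||^2 = v·v = 17.
Deficit = 17 − 49/5 = 36/5 ≥ 0, confirming Bessel's inequality. (The deficit equals ||v − Σ <v,e_j> e_j||^2, the squared distance from v to span{e_j}.)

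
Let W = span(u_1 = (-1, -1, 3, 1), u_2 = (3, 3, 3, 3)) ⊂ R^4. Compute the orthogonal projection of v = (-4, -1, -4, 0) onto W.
proj_W(v) = (-21/11, -21/11, -31/11, -26/11)

Set up U = [u_1 | ... | u_2] ∈ R^(4×2). The projector onto W = col(U) is P = U (U^T U)^(-1) U^T.
Compute U^T U =
  [12, 6]
  [6, 36],
and U^T v = (-7, -27).
Solve U^T U · c = U^T v for the coefficients: c = (-5/22, -47/66). The projection is proj_W(v) = U c.
Check: (v - proj_W(v)) · u_1 = 0  (should be 0).
Check: (v - proj_W(v)) · u_2 = 0  (should be 0).
Result: proj_W(v) = (-21/11, -21/11, -31/11, -26/11).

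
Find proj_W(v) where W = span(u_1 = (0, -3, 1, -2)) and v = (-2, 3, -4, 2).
proj_W(v) = (0, 51/14, -17/14, 17/7)

Set up U = [u_1 | ... | u_1] ∈ R^(4×1). The projector onto W = col(U) is P = U (U^T U)^(-1) U^T.
Compute U^T U =
  [14],
and U^T v = (-17).
Solve U^T U · c = U^T v for the coefficients: c = (-17/14). The projection is proj_W(v) = U c.
Check: (v - proj_W(v)) · u_1 = 0  (should be 0).
Result: proj_W(v) = (0, 51/14, -17/14, 17/7).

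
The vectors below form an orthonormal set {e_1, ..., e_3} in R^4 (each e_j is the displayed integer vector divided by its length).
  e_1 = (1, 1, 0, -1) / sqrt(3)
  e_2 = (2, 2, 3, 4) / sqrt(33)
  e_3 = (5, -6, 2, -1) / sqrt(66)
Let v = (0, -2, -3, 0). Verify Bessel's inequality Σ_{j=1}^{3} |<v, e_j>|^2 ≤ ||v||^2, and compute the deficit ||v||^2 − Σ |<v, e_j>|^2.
Σ |<v, e_j>|^2 = 7; ||v||^2 = 13; deficit = 6

Write each e_j = u_j / sqrt(<u_j, u_j>) where u_j is the displayed integer vector. Then <v, e_j> = <v, u_j> / sqrt(<u_j, u_j>), so |<v, e_j>|^2 = <v, u_j>^2 / <u_j, u_j>.
Coefficients: <v, e_1> = -2/sqrt(3), <v, e_2> = -13/sqrt(33), <v, e_3> = 6/sqrt(66).
Square and sum: Σ |<v, e_j>|^2 = 7.
Compute ||v||^2 = v·v = 13.
Deficit = 13 − 7 = 6 ≥ 0, confirming Bessel's inequality. (The deficit equals ||v − Σ <v,e_j> e_j||^2, the squared distance from v to span{e_j}.)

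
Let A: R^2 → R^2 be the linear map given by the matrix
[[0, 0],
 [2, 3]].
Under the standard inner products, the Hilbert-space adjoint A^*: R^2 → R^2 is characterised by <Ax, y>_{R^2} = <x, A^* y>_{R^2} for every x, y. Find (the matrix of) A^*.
A^* = A^T =
[[0, 2],
 [0, 3]]

For real matrices with standard dot products, the defining identity <Ax, y> = <x, A^* y> gives (Ax)^T y = x^T (A^*) y, i.e. x^T A^T y = x^T (A^*) y. Since this holds for all x, y, we must have A^* = A^T. Therefore
A^* =
[[0, 2],
 [0, 3]].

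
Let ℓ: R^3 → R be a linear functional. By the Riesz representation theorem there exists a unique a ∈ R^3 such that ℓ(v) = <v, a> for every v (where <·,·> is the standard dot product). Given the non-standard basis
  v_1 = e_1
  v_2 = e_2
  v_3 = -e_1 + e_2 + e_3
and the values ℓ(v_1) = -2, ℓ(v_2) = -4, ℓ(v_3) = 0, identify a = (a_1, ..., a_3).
a = (-2, -4, 2)

Write a = (a_1, ..., a_3) in the standard basis. For each basis vector v_i, ℓ(v_i) = <v_i, a> is a linear equation in the a_j's. Collect the n equations into a matrix system V a = ℓ, where row i of V is v_i (expressed in the standard basis). Since V is invertible (lower-triangular with 1s on the diagonal, up to permutation), solve by back-substitution:
  V =
[[1, 0, 0],
 [0, 1, 0],
 [-1, 1, 1]]
  V a = (-2, -4, 0)
Solving gives a = (-2, -4, 2).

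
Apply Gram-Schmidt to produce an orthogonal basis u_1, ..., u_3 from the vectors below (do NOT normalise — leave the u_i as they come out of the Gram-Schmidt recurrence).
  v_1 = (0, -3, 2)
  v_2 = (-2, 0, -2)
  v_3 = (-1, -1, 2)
Orthogonal basis:
  u_1 = (0, -3, 2)
  u_2 = (-2, -12/13, -18/13)
  u_3 = (-21/22, 7/11, 21/22)

Apply the Gram-Schmidt recurrence
  u_1 = v_1
  u_i = v_i − Σ_{j<i} ((v_i · u_j) / (u_j · u_j)) · u_j.

Step by step this gives:
  u_1 = (0, -3, 2)
  u_2 = (-2, -12/13, -18/13)
  u_3 = (-21/22, 7/11, 21/22)

Orthogonality check:
  u_2 · u_1 = 0 (should be 0)
  u_3 · u_1 = 0 (should be 0)
  u_3 · u_2 = 0 (should be 0)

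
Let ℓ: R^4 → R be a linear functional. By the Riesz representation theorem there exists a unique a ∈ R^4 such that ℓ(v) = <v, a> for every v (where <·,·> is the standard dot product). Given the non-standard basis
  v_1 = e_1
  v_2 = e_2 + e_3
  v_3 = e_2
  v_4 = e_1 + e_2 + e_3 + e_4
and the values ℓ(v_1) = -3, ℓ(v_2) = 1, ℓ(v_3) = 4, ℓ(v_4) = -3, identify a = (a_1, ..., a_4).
a = (-3, 4, -3, -1)

Write a = (a_1, ..., a_4) in the standard basis. For each basis vector v_i, ℓ(v_i) = <v_i, a> is a linear equation in the a_j's. Collect the n equations into a matrix system V a = ℓ, where row i of V is v_i (expressed in the standard basis). Since V is invertible (lower-triangular with 1s on the diagonal, up to permutation), solve by back-substitution:
  V =
[[1, 0, 0, 0],
 [0, 1, 1, 0],
 [0, 1, 0, 0],
 [1, 1, 1, 1]]
  V a = (-3, 1, 4, -3)
Solving gives a = (-3, 4, -3, -1).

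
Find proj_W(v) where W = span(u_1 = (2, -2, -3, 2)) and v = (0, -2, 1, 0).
proj_W(v) = (2/21, -2/21, -1/7, 2/21)

Set up U = [u_1 | ... | u_1] ∈ R^(4×1). The projector onto W = col(U) is P = U (U^T U)^(-1) U^T.
Compute U^T U =
  [21],
and U^T v = (1).
Solve U^T U · c = U^T v for the coefficients: c = (1/21). The projection is proj_W(v) = U c.
Check: (v - proj_W(v)) · u_1 = 0  (should be 0).
Result: proj_W(v) = (2/21, -2/21, -1/7, 2/21).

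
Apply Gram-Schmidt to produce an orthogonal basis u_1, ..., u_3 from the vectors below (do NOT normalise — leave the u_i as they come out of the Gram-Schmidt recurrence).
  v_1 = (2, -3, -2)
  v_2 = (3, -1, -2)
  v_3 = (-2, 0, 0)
Orthogonal basis:
  u_1 = (2, -3, -2)
  u_2 = (25/17, 22/17, -8/17)
  u_3 = (-32/69, 16/69, -56/69)

Apply the Gram-Schmidt recurrence
  u_1 = v_1
  u_i = v_i − Σ_{j<i} ((v_i · u_j) / (u_j · u_j)) · u_j.

Step by step this gives:
  u_1 = (2, -3, -2)
  u_2 = (25/17, 22/17, -8/17)
  u_3 = (-32/69, 16/69, -56/69)

Orthogonality check:
  u_2 · u_1 = 0 (should be 0)
  u_3 · u_1 = 0 (should be 0)
  u_3 · u_2 = 0 (should be 0)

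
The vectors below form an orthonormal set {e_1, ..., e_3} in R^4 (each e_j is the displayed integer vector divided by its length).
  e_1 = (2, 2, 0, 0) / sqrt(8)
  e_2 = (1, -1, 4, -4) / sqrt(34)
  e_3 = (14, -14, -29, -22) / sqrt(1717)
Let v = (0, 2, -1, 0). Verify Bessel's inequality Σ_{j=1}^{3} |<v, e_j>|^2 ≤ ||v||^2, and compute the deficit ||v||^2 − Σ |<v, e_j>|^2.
Σ |<v, e_j>|^2 = 309/101; ||v||^2 = 5; deficit = 196/101

Write each e_j = u_j / sqrt(<u_j, u_j>) where u_j is the displayed integer vector. Then <v, e_j> = <v, u_j> / sqrt(<u_j, u_j>), so |<v, e_j>|^2 = <v, u_j>^2 / <u_j, u_j>.
Coefficients: <v, e_1> = 4/sqrt(8), <v, e_2> = -6/sqrt(34), <v, e_3> = 1/sqrt(1717).
Square and sum: Σ |<v, e_j>|^2 = 309/101.
Compute ||v||^2 = v·v = 5.
Deficit = 5 − 309/101 = 196/101 ≥ 0, confirming Bessel's inequality. (The deficit equals ||v − Σ <v,e_j> e_j||^2, the squared distance from v to span{e_j}.)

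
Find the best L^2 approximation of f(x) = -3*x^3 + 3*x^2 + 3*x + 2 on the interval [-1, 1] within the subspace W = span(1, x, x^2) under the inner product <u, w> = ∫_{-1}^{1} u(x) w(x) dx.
g(x) = 3*x^2 + 6*x/5 + 2

The best approximation g ∈ W is the orthogonal projection of f onto W. Writing g = a_0 + a_1 x + a_2 x^2, the coefficients solve the normal equations G · a = b where
  G_{ij} = <φ_i, φ_j> and b_i = <f, φ_i>, with φ_0 = 1, φ_1 = x, φ_2 = x^2.
G =
  [2, 0, 2/3]
  [0, 2/3, 0]
  [2/3, 0, 2/5],
b = (6, 4/5, 38/15).
Solving gives a_0 = 2, a_1 = 6/5, a_2 = 3, so
  g(x) = 3*x^2 + 6*x/5 + 2.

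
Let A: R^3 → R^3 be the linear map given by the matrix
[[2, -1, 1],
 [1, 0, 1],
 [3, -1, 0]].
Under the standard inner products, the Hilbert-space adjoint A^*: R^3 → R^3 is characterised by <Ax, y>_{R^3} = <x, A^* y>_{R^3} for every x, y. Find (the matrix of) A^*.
A^* = A^T =
[[2, 1, 3],
 [-1, 0, -1],
 [1, 1, 0]]

For real matrices with standard dot products, the defining identity <Ax, y> = <x, A^* y> gives (Ax)^T y = x^T (A^*) y, i.e. x^T A^T y = x^T (A^*) y. Since this holds for all x, y, we must have A^* = A^T. Therefore
A^* =
[[2, 1, 3],
 [-1, 0, -1],
 [1, 1, 0]].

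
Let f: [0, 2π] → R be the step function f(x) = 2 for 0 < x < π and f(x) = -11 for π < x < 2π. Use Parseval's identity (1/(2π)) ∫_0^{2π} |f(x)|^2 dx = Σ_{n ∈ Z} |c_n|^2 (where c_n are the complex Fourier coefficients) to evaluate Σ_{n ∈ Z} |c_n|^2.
Σ |c_n|^2 = 125/2

Parseval equates the L^2 energy of f (normalised by 1/(2π)) with the ℓ^2 sum of its Fourier coefficients: (1/(2π)) ∫_0^{2π} |f|^2 = Σ |c_n|^2.
Compute the left side: (1/(2π)) [∫_0^π 2^2 dx + ∫_π^{2π} (-11)^2 dx] = (1/(2π)) · (4π + 121π) = (4 + 121)/2 = 125/2.
So Σ_{n ∈ Z} |c_n|^2 = 125/2.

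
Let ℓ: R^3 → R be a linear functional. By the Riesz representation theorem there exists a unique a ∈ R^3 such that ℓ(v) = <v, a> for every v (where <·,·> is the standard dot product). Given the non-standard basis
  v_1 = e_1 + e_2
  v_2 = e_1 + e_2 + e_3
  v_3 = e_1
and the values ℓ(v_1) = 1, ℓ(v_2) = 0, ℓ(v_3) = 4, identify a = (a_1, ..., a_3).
a = (4, -3, -1)

Write a = (a_1, ..., a_3) in the standard basis. For each basis vector v_i, ℓ(v_i) = <v_i, a> is a linear equation in the a_j's. Collect the n equations into a matrix system V a = ℓ, where row i of V is v_i (expressed in the standard basis). Since V is invertible (lower-triangular with 1s on the diagonal, up to permutation), solve by back-substitution:
  V =
[[1, 1, 0],
 [1, 1, 1],
 [1, 0, 0]]
  V a = (1, 0, 4)
Solving gives a = (4, -3, -1).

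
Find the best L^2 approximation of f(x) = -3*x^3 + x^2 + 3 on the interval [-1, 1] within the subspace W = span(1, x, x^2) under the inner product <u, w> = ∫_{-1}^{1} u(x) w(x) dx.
g(x) = x^2 - 9*x/5 + 3

The best approximation g ∈ W is the orthogonal projection of f onto W. Writing g = a_0 + a_1 x + a_2 x^2, the coefficients solve the normal equations G · a = b where
  G_{ij} = <φ_i, φ_j> and b_i = <f, φ_i>, with φ_0 = 1, φ_1 = x, φ_2 = x^2.
G =
  [2, 0, 2/3]
  [0, 2/3, 0]
  [2/3, 0, 2/5],
b = (20/3, -6/5, 12/5).
Solving gives a_0 = 3, a_1 = -9/5, a_2 = 1, so
  g(x) = x^2 - 9*x/5 + 3.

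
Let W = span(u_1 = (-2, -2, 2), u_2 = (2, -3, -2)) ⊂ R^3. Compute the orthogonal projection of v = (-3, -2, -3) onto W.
proj_W(v) = (0, -2, 0)

Set up U = [u_1 | ... | u_2] ∈ R^(3×2). The projector onto W = col(U) is P = U (U^T U)^(-1) U^T.
Compute U^T U =
  [12, -2]
  [-2, 17],
and U^T v = (4, 6).
Solve U^T U · c = U^T v for the coefficients: c = (2/5, 2/5). The projection is proj_W(v) = U c.
Check: (v - proj_W(v)) · u_1 = 0  (should be 0).
Check: (v - proj_W(v)) · u_2 = 0  (should be 0).
Result: proj_W(v) = (0, -2, 0).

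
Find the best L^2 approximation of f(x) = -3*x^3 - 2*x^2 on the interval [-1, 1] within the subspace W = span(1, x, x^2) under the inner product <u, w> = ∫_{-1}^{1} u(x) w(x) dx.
g(x) = -2*x^2 - 9*x/5

The best approximation g ∈ W is the orthogonal projection of f onto W. Writing g = a_0 + a_1 x + a_2 x^2, the coefficients solve the normal equations G · a = b where
  G_{ij} = <φ_i, φ_j> and b_i = <f, φ_i>, with φ_0 = 1, φ_1 = x, φ_2 = x^2.
G =
  [2, 0, 2/3]
  [0, 2/3, 0]
  [2/3, 0, 2/5],
b = (-4/3, -6/5, -4/5).
Solving gives a_0 = 0, a_1 = -9/5, a_2 = -2, so
  g(x) = -2*x^2 - 9*x/5.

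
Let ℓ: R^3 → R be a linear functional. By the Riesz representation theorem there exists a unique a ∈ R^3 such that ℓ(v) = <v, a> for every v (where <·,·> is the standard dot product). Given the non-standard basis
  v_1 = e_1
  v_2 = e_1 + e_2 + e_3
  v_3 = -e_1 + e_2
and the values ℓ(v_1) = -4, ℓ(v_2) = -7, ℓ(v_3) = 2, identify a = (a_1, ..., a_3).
a = (-4, -2, -1)

Write a = (a_1, ..., a_3) in the standard basis. For each basis vector v_i, ℓ(v_i) = <v_i, a> is a linear equation in the a_j's. Collect the n equations into a matrix system V a = ℓ, where row i of V is v_i (expressed in the standard basis). Since V is invertible (lower-triangular with 1s on the diagonal, up to permutation), solve by back-substitution:
  V =
[[1, 0, 0],
 [1, 1, 1],
 [-1, 1, 0]]
  V a = (-4, -7, 2)
Solving gives a = (-4, -2, -1).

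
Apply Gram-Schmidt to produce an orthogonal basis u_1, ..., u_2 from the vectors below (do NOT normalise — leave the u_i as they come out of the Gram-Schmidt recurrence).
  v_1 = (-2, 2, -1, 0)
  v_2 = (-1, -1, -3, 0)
Orthogonal basis:
  u_1 = (-2, 2, -1, 0)
  u_2 = (-1/3, -5/3, -8/3, 0)

Apply the Gram-Schmidt recurrence
  u_1 = v_1
  u_i = v_i − Σ_{j<i} ((v_i · u_j) / (u_j · u_j)) · u_j.

Step by step this gives:
  u_1 = (-2, 2, -1, 0)
  u_2 = (-1/3, -5/3, -8/3, 0)

Orthogonality check:
  u_2 · u_1 = 0 (should be 0)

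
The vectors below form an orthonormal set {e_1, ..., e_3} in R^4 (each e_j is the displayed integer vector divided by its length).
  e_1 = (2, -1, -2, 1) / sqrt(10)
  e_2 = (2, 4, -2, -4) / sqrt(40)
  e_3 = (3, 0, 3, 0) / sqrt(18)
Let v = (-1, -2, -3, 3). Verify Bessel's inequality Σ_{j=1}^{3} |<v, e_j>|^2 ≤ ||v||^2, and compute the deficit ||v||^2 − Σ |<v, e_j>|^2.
Σ |<v, e_j>|^2 = 45/2; ||v||^2 = 23; deficit = 1/2

Write each e_j = u_j / sqrt(<u_j, u_j>) where u_j is the displayed integer vector. Then <v, e_j> = <v, u_j> / sqrt(<u_j, u_j>), so |<v, e_j>|^2 = <v, u_j>^2 / <u_j, u_j>.
Coefficients: <v, e_1> = 9/sqrt(10), <v, e_2> = -16/sqrt(40), <v, e_3> = -12/sqrt(18).
Square and sum: Σ |<v, e_j>|^2 = 45/2.
Compute ||v||^2 = v·v = 23.
Deficit = 23 − 45/2 = 1/2 ≥ 0, confirming Bessel's inequality. (The deficit equals ||v − Σ <v,e_j> e_j||^2, the squared distance from v to span{e_j}.)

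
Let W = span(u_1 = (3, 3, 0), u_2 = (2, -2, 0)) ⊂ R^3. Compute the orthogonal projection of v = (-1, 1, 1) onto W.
proj_W(v) = (-1, 1, 0)

Set up U = [u_1 | ... | u_2] ∈ R^(3×2). The projector onto W = col(U) is P = U (U^T U)^(-1) U^T.
Compute U^T U =
  [18, 0]
  [0, 8],
and U^T v = (0, -4).
Solve U^T U · c = U^T v for the coefficients: c = (0, -1/2). The projection is proj_W(v) = U c.
Check: (v - proj_W(v)) · u_1 = 0  (should be 0).
Check: (v - proj_W(v)) · u_2 = 0  (should be 0).
Result: proj_W(v) = (-1, 1, 0).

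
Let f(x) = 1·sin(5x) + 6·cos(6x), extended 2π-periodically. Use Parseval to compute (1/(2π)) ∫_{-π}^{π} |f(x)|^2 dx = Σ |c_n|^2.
Σ |c_n|^2 = 37/2

Expand |f|^2 and use orthogonality of {sin(nx), cos(mx)} on [-π, π]:
  ∫_{-π}^{π} sin(nx)^2 dx = π, ∫ cos(mx)^2 dx = π, and cross terms integrate to 0.
So ∫_{-π}^{π} f(x)^2 dx = 1^2 · π + 6^2 · π = (1 + 36)π.
Divide by 2π: (1 + 36)/2 = 37/2.
By Parseval, this equals Σ |c_n|^2.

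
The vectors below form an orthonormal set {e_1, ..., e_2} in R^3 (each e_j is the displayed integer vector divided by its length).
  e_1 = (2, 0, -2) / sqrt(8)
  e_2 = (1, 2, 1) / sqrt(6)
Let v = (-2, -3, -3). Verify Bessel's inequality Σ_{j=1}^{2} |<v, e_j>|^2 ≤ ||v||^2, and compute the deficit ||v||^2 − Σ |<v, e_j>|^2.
Σ |<v, e_j>|^2 = 62/3; ||v||^2 = 22; deficit = 4/3

Write each e_j = u_j / sqrt(<u_j, u_j>) where u_j is the displayed integer vector. Then <v, e_j> = <v, u_j> / sqrt(<u_j, u_j>), so |<v, e_j>|^2 = <v, u_j>^2 / <u_j, u_j>.
Coefficients: <v, e_1> = 2/sqrt(8), <v, e_2> = -11/sqrt(6).
Square and sum: Σ |<v, e_j>|^2 = 62/3.
Compute ||v||^2 = v·v = 22.
Deficit = 22 − 62/3 = 4/3 ≥ 0, confirming Bessel's inequality. (The deficit equals ||v − Σ <v,e_j> e_j||^2, the squared distance from v to span{e_j}.)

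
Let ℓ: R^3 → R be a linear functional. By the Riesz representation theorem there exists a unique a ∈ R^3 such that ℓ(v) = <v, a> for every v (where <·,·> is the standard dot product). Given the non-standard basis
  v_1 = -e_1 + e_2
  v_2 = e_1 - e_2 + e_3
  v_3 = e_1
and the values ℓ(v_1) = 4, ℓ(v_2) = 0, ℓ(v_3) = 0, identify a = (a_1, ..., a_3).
a = (0, 4, 4)

Write a = (a_1, ..., a_3) in the standard basis. For each basis vector v_i, ℓ(v_i) = <v_i, a> is a linear equation in the a_j's. Collect the n equations into a matrix system V a = ℓ, where row i of V is v_i (expressed in the standard basis). Since V is invertible (lower-triangular with 1s on the diagonal, up to permutation), solve by back-substitution:
  V =
[[-1, 1, 0],
 [1, -1, 1],
 [1, 0, 0]]
  V a = (4, 0, 0)
Solving gives a = (0, 4, 4).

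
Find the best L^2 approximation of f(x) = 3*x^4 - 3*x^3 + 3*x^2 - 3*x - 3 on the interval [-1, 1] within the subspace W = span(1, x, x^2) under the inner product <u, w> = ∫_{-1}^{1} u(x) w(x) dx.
g(x) = 39*x^2/7 - 24*x/5 - 114/35

The best approximation g ∈ W is the orthogonal projection of f onto W. Writing g = a_0 + a_1 x + a_2 x^2, the coefficients solve the normal equations G · a = b where
  G_{ij} = <φ_i, φ_j> and b_i = <f, φ_i>, with φ_0 = 1, φ_1 = x, φ_2 = x^2.
G =
  [2, 0, 2/3]
  [0, 2/3, 0]
  [2/3, 0, 2/5],
b = (-14/5, -16/5, 2/35).
Solving gives a_0 = -114/35, a_1 = -24/5, a_2 = 39/7, so
  g(x) = 39*x^2/7 - 24*x/5 - 114/35.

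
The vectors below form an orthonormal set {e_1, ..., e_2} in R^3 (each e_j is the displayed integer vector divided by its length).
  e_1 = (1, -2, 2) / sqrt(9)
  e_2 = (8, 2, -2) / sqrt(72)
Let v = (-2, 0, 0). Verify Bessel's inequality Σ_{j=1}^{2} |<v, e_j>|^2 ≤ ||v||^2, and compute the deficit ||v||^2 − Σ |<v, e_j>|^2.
Σ |<v, e_j>|^2 = 4; ||v||^2 = 4; deficit = 0

Write each e_j = u_j / sqrt(<u_j, u_j>) where u_j is the displayed integer vector. Then <v, e_j> = <v, u_j> / sqrt(<u_j, u_j>), so |<v, e_j>|^2 = <v, u_j>^2 / <u_j, u_j>.
Coefficients: <v, e_1> = -2/sqrt(9), <v, e_2> = -16/sqrt(72).
Square and sum: Σ |<v, e_j>|^2 = 4.
Compute ||v||^2 = v·v = 4.
Deficit = 4 − 4 = 0 ≥ 0, confirming Bessel's inequality. (The deficit equals ||v − Σ <v,e_j> e_j||^2, the squared distance from v to span{e_j}.)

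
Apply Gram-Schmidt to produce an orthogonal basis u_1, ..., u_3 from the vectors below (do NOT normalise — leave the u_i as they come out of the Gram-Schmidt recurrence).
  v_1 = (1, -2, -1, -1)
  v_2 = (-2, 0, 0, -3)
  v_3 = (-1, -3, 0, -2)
Orthogonal basis:
  u_1 = (1, -2, -1, -1)
  u_2 = (-15/7, 2/7, 1/7, -20/7)
  u_3 = (-5/6, -52/45, 83/90, 5/9)

Apply the Gram-Schmidt recurrence
  u_1 = v_1
  u_i = v_i − Σ_{j<i} ((v_i · u_j) / (u_j · u_j)) · u_j.

Step by step this gives:
  u_1 = (1, -2, -1, -1)
  u_2 = (-15/7, 2/7, 1/7, -20/7)
  u_3 = (-5/6, -52/45, 83/90, 5/9)

Orthogonality check:
  u_2 · u_1 = 0 (should be 0)
  u_3 · u_1 = 0 (should be 0)
  u_3 · u_2 = 0 (should be 0)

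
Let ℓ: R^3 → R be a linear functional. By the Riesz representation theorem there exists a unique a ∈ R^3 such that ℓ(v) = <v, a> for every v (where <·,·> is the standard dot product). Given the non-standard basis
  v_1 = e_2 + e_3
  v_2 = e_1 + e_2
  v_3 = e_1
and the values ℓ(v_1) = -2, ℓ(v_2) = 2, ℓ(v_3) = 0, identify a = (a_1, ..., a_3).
a = (0, 2, -4)

Write a = (a_1, ..., a_3) in the standard basis. For each basis vector v_i, ℓ(v_i) = <v_i, a> is a linear equation in the a_j's. Collect the n equations into a matrix system V a = ℓ, where row i of V is v_i (expressed in the standard basis). Since V is invertible (lower-triangular with 1s on the diagonal, up to permutation), solve by back-substitution:
  V =
[[0, 1, 1],
 [1, 1, 0],
 [1, 0, 0]]
  V a = (-2, 2, 0)
Solving gives a = (0, 2, -4).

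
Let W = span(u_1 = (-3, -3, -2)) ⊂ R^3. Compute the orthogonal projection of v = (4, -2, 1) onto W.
proj_W(v) = (12/11, 12/11, 8/11)

Set up U = [u_1 | ... | u_1] ∈ R^(3×1). The projector onto W = col(U) is P = U (U^T U)^(-1) U^T.
Compute U^T U =
  [22],
and U^T v = (-8).
Solve U^T U · c = U^T v for the coefficients: c = (-4/11). The projection is proj_W(v) = U c.
Check: (v - proj_W(v)) · u_1 = 0  (should be 0).
Result: proj_W(v) = (12/11, 12/11, 8/11).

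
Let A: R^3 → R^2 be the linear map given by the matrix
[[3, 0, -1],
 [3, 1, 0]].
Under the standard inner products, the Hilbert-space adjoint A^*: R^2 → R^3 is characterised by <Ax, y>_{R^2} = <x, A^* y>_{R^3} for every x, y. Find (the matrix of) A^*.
A^* = A^T =
[[3, 3],
 [0, 1],
 [-1, 0]]

For real matrices with standard dot products, the defining identity <Ax, y> = <x, A^* y> gives (Ax)^T y = x^T (A^*) y, i.e. x^T A^T y = x^T (A^*) y. Since this holds for all x, y, we must have A^* = A^T. Therefore
A^* =
[[3, 3],
 [0, 1],
 [-1, 0]].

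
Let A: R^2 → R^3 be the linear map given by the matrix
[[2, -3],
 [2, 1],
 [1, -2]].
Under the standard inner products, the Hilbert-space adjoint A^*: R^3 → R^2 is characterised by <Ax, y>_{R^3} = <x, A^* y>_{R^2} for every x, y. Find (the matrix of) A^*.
A^* = A^T =
[[2, 2, 1],
 [-3, 1, -2]]

For real matrices with standard dot products, the defining identity <Ax, y> = <x, A^* y> gives (Ax)^T y = x^T (A^*) y, i.e. x^T A^T y = x^T (A^*) y. Since this holds for all x, y, we must have A^* = A^T. Therefore
A^* =
[[2, 2, 1],
 [-3, 1, -2]].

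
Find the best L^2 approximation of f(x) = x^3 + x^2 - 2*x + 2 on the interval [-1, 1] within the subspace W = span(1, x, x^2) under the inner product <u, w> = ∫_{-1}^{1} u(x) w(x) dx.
g(x) = x^2 - 7*x/5 + 2

The best approximation g ∈ W is the orthogonal projection of f onto W. Writing g = a_0 + a_1 x + a_2 x^2, the coefficients solve the normal equations G · a = b where
  G_{ij} = <φ_i, φ_j> and b_i = <f, φ_i>, with φ_0 = 1, φ_1 = x, φ_2 = x^2.
G =
  [2, 0, 2/3]
  [0, 2/3, 0]
  [2/3, 0, 2/5],
b = (14/3, -14/15, 26/15).
Solving gives a_0 = 2, a_1 = -7/5, a_2 = 1, so
  g(x) = x^2 - 7*x/5 + 2.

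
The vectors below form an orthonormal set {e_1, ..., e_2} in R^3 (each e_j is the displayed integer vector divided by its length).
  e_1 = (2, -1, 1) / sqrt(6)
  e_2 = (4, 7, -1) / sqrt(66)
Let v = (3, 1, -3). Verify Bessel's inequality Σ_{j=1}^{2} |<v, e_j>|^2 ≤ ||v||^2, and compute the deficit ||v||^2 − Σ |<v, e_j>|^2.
Σ |<v, e_j>|^2 = 8; ||v||^2 = 19; deficit = 11

Write each e_j = u_j / sqrt(<u_j, u_j>) where u_j is the displayed integer vector. Then <v, e_j> = <v, u_j> / sqrt(<u_j, u_j>), so |<v, e_j>|^2 = <v, u_j>^2 / <u_j, u_j>.
Coefficients: <v, e_1> = 2/sqrt(6), <v, e_2> = 22/sqrt(66).
Square and sum: Σ |<v, e_j>|^2 = 8.
Compute ||v||^2 = v·v = 19.
Deficit = 19 − 8 = 11 ≥ 0, confirming Bessel's inequality. (The deficit equals ||v − Σ <v,e_j> e_j||^2, the squared distance from v to span{e_j}.)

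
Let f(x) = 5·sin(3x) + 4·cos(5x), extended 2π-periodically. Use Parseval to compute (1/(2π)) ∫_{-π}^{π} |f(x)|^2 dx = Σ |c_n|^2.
Σ |c_n|^2 = 41/2

Expand |f|^2 and use orthogonality of {sin(nx), cos(mx)} on [-π, π]:
  ∫_{-π}^{π} sin(nx)^2 dx = π, ∫ cos(mx)^2 dx = π, and cross terms integrate to 0.
So ∫_{-π}^{π} f(x)^2 dx = 5^2 · π + 4^2 · π = (25 + 16)π.
Divide by 2π: (25 + 16)/2 = 41/2.
By Parseval, this equals Σ |c_n|^2.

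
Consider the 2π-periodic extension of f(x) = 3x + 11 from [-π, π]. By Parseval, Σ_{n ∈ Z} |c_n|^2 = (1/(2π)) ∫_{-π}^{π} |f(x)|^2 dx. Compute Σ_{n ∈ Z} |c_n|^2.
Σ |c_n|^2 = 3π^2 + 121

Expand and integrate term by term over [-π, π]:
  ∫ (3x)^2 dx = 9·(2π^3/3); ∫ 2·3·(11)·x dx = 0 (odd integrand); ∫ 11^2 dx = 121·2π.
So (1/(2π)) ∫_{-π}^{π} (3x + 11)^2 dx = 9π^2/3 + 121 = 3π^2 + 121.
Parseval ⇒ Σ |c_n|^2 = 3π^2 + 121.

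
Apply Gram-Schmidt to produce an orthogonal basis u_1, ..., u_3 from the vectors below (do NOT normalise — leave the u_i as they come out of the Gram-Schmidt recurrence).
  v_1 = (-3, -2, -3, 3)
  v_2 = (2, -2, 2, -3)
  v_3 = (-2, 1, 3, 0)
Orthogonal basis:
  u_1 = (-3, -2, -3, 3)
  u_2 = (11/31, -96/31, 11/31, -42/31)
  u_3 = (-869/362, -9/181, 941/362, 30/181)

Apply the Gram-Schmidt recurrence
  u_1 = v_1
  u_i = v_i − Σ_{j<i} ((v_i · u_j) / (u_j · u_j)) · u_j.

Step by step this gives:
  u_1 = (-3, -2, -3, 3)
  u_2 = (11/31, -96/31, 11/31, -42/31)
  u_3 = (-869/362, -9/181, 941/362, 30/181)

Orthogonality check:
  u_2 · u_1 = 0 (should be 0)
  u_3 · u_1 = 0 (should be 0)
  u_3 · u_2 = 0 (should be 0)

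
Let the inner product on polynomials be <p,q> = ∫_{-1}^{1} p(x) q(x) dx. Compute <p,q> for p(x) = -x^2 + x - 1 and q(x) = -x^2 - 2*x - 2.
<p,q> = 76/15

Expand the product: p(x)·q(x) = x^4 + x^3 + x^2 + 2.
∫_{-1}^{1} of each monomial x^k gives [2/(k+1) if k even, 0 if k odd]. Integrating term-by-term (or equivalently evaluating the antiderivative F(x) = x^5/5 + x^4/4 + x^3/3 + 2*x at the endpoints):
  F(1) − F(−1) = 167/60 − (-137/60) = 76/15.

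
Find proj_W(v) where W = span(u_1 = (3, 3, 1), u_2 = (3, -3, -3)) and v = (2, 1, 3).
proj_W(v) = (19/14, 16/7, 15/14)

Set up U = [u_1 | ... | u_2] ∈ R^(3×2). The projector onto W = col(U) is P = U (U^T U)^(-1) U^T.
Compute U^T U =
  [19, -3]
  [-3, 27],
and U^T v = (12, -6).
Solve U^T U · c = U^T v for the coefficients: c = (17/28, -13/84). The projection is proj_W(v) = U c.
Check: (v - proj_W(v)) · u_1 = 0  (should be 0).
Check: (v - proj_W(v)) · u_2 = 0  (should be 0).
Result: proj_W(v) = (19/14, 16/7, 15/14).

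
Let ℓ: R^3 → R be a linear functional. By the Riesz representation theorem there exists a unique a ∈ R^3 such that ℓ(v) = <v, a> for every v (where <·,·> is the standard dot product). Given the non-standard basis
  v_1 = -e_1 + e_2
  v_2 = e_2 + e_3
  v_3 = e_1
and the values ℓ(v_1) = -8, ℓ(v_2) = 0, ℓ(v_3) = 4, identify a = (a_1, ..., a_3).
a = (4, -4, 4)

Write a = (a_1, ..., a_3) in the standard basis. For each basis vector v_i, ℓ(v_i) = <v_i, a> is a linear equation in the a_j's. Collect the n equations into a matrix system V a = ℓ, where row i of V is v_i (expressed in the standard basis). Since V is invertible (lower-triangular with 1s on the diagonal, up to permutation), solve by back-substitution:
  V =
[[-1, 1, 0],
 [0, 1, 1],
 [1, 0, 0]]
  V a = (-8, 0, 4)
Solving gives a = (4, -4, 4).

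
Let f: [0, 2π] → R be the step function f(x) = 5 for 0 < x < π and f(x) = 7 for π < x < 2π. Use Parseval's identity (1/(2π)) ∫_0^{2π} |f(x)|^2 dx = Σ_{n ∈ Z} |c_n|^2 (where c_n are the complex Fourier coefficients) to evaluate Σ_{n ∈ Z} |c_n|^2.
Σ |c_n|^2 = 37

Parseval equates the L^2 energy of f (normalised by 1/(2π)) with the ℓ^2 sum of its Fourier coefficients: (1/(2π)) ∫_0^{2π} |f|^2 = Σ |c_n|^2.
Compute the left side: (1/(2π)) [∫_0^π 5^2 dx + ∫_π^{2π} 7^2 dx] = (1/(2π)) · (25π + 49π) = (25 + 49)/2 = 37.
So Σ_{n ∈ Z} |c_n|^2 = 37.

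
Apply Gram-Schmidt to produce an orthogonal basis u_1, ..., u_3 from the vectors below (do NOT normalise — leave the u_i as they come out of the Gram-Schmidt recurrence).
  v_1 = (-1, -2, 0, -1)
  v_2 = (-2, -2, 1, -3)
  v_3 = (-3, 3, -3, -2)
Orthogonal basis:
  u_1 = (-1, -2, 0, -1)
  u_2 = (-1/2, 1, 1, -3/2)
  u_3 = (-8/3, 5/3, -4, -2/3)

Apply the Gram-Schmidt recurrence
  u_1 = v_1
  u_i = v_i − Σ_{j<i} ((v_i · u_j) / (u_j · u_j)) · u_j.

Step by step this gives:
  u_1 = (-1, -2, 0, -1)
  u_2 = (-1/2, 1, 1, -3/2)
  u_3 = (-8/3, 5/3, -4, -2/3)

Orthogonality check:
  u_2 · u_1 = 0 (should be 0)
  u_3 · u_1 = 0 (should be 0)
  u_3 · u_2 = 0 (should be 0)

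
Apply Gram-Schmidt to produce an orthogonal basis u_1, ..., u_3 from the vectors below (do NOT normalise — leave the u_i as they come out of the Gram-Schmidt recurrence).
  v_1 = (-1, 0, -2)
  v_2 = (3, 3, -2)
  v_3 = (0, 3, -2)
Orthogonal basis:
  u_1 = (-1, 0, -2)
  u_2 = (16/5, 3, -8/5)
  u_3 = (-108/109, 144/109, 54/109)

Apply the Gram-Schmidt recurrence
  u_1 = v_1
  u_i = v_i − Σ_{j<i} ((v_i · u_j) / (u_j · u_j)) · u_j.

Step by step this gives:
  u_1 = (-1, 0, -2)
  u_2 = (16/5, 3, -8/5)
  u_3 = (-108/109, 144/109, 54/109)

Orthogonality check:
  u_2 · u_1 = 0 (should be 0)
  u_3 · u_1 = 0 (should be 0)
  u_3 · u_2 = 0 (should be 0)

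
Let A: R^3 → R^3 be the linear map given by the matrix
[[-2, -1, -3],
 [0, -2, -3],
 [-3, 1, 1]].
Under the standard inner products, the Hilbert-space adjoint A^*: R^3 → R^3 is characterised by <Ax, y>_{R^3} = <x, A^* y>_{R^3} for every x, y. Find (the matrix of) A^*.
A^* = A^T =
[[-2, 0, -3],
 [-1, -2, 1],
 [-3, -3, 1]]

For real matrices with standard dot products, the defining identity <Ax, y> = <x, A^* y> gives (Ax)^T y = x^T (A^*) y, i.e. x^T A^T y = x^T (A^*) y. Since this holds for all x, y, we must have A^* = A^T. Therefore
A^* =
[[-2, 0, -3],
 [-1, -2, 1],
 [-3, -3, 1]].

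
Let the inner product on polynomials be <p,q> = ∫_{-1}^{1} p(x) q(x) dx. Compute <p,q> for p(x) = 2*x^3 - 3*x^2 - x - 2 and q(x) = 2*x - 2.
<p,q> = 184/15

Expand the product: p(x)·q(x) = 4*x^4 - 10*x^3 + 4*x^2 - 2*x + 4.
∫_{-1}^{1} of each monomial x^k gives [2/(k+1) if k even, 0 if k odd]. Integrating term-by-term (or equivalently evaluating the antiderivative F(x) = 4*x^5/5 - 5*x^4/2 + 4*x^3/3 - x^2 + 4*x at the endpoints):
  F(1) − F(−1) = 79/30 − (-289/30) = 184/15.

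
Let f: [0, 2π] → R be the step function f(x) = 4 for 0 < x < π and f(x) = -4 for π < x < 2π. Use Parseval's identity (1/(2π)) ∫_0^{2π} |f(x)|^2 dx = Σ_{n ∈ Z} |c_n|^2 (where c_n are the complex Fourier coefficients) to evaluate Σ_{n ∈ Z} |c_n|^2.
Σ |c_n|^2 = 16

Parseval equates the L^2 energy of f (normalised by 1/(2π)) with the ℓ^2 sum of its Fourier coefficients: (1/(2π)) ∫_0^{2π} |f|^2 = Σ |c_n|^2.
Compute the left side: (1/(2π)) [∫_0^π 4^2 dx + ∫_π^{2π} (-4)^2 dx] = (1/(2π)) · (16π + 16π) = (16 + 16)/2 = 16.
So Σ_{n ∈ Z} |c_n|^2 = 16.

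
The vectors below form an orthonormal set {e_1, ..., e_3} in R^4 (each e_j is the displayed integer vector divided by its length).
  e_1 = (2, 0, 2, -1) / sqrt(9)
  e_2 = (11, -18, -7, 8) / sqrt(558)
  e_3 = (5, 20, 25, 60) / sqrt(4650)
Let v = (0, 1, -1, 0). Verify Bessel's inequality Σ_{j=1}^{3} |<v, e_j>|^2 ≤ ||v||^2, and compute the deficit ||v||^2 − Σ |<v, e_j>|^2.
Σ |<v, e_j>|^2 = 2/3; ||v||^2 = 2; deficit = 4/3

Write each e_j = u_j / sqrt(<u_j, u_j>) where u_j is the displayed integer vector. Then <v, e_j> = <v, u_j> / sqrt(<u_j, u_j>), so |<v, e_j>|^2 = <v, u_j>^2 / <u_j, u_j>.
Coefficients: <v, e_1> = -2/sqrt(9), <v, e_2> = -11/sqrt(558), <v, e_3> = -5/sqrt(4650).
Square and sum: Σ |<v, e_j>|^2 = 2/3.
Compute ||v||^2 = v·v = 2.
Deficit = 2 − 2/3 = 4/3 ≥ 0, confirming Bessel's inequality. (The deficit equals ||v − Σ <v,e_j> e_j||^2, the squared distance from v to span{e_j}.)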